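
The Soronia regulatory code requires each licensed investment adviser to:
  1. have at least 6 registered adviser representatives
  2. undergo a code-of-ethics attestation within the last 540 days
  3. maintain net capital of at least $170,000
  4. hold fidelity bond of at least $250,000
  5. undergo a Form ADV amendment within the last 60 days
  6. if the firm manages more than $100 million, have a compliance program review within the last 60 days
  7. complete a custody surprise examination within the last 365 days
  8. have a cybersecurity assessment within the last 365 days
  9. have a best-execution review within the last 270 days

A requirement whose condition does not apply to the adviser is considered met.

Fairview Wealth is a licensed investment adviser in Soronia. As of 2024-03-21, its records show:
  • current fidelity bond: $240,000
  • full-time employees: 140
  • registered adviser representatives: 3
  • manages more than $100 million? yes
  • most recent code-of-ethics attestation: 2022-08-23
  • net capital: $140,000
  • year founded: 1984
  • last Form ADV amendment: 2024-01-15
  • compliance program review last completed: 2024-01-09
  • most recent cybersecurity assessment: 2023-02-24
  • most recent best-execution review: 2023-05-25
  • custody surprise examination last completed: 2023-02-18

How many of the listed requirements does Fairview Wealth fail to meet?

1. registered adviser representatives 3 < 6 → not met
2. code-of-ethics attestation 576 days ago vs limit 540 → not met
3. net capital $140,000 < $170,000 → not met
4. fidelity bond $240,000 < $250,000 → not met
5. Form ADV amendment 66 days ago vs limit 60 → not met
6. condition 'manages more than $100 million' holds; compliance program review 72 days ago vs limit 60 → not met
7. custody surprise examination 397 days ago vs limit 365 → not met
8. cybersecurity assessment 391 days ago vs limit 365 → not met
9. best-execution review 301 days ago vs limit 270 → not met
Not met: 9 of 9

9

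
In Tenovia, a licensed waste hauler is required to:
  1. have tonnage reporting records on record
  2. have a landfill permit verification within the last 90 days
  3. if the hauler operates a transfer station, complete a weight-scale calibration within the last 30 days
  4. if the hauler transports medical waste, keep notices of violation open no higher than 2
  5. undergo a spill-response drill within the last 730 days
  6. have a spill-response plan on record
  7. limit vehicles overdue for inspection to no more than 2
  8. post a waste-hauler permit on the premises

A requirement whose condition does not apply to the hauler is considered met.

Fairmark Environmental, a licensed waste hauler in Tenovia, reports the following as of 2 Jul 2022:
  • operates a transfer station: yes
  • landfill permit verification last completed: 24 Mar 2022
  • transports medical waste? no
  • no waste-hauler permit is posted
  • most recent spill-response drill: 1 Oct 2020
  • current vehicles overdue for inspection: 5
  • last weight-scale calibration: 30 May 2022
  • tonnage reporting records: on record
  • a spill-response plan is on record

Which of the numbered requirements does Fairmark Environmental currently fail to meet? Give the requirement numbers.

1. tonnage reporting records present → met
2. landfill permit verification 100 days ago vs limit 90 → not met
3. condition 'operates a transfer station' holds; weight-scale calibration 33 days ago vs limit 30 → not met
4. condition 'transports medical waste' does not hold → requirement n/a → met
5. spill-response drill 639 days ago vs limit 730 → met
6. spill-response plan present → met
7. vehicles overdue for inspection 5 > 2 → not met
8. waste-hauler permit absent → not met
Not met: 2, 3, 7, 8

2, 3, 7, 8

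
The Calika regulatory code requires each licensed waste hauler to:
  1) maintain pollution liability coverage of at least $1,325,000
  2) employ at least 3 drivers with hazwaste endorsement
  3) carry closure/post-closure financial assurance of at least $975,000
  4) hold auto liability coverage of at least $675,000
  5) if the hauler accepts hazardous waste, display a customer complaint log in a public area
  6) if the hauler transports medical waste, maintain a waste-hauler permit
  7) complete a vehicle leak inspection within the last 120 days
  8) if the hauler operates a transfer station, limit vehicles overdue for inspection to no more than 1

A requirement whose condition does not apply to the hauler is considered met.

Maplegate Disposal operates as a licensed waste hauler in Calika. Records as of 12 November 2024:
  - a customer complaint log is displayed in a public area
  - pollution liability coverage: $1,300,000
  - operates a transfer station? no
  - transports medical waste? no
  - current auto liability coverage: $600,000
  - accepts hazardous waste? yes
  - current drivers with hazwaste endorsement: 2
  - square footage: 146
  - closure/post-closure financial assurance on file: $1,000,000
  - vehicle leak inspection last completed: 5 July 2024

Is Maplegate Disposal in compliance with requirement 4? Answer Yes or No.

4. auto liability coverage $600,000 < $675,000 → not met

No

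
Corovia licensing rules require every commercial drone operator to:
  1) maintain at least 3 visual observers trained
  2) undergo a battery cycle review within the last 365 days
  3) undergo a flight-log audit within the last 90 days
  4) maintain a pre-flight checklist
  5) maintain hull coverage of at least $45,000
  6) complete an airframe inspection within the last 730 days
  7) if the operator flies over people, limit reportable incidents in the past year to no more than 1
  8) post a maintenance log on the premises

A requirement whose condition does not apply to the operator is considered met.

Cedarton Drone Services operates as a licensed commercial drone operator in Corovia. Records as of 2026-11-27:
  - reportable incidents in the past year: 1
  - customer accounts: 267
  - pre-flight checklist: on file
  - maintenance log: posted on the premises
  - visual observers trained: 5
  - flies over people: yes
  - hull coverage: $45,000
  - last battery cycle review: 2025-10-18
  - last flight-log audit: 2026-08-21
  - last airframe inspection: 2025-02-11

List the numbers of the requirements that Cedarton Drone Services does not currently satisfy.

2, 3

1. visual observers trained 5 ≥ 3 → met
2. battery cycle review 405 days ago vs limit 365 → not met
3. flight-log audit 98 days ago vs limit 90 → not met
4. pre-flight checklist present → met
5. hull coverage $45,000 ≥ $45,000 → met
6. airframe inspection 654 days ago vs limit 730 → met
7. condition 'flies over people' holds; reportable incidents in the past year 1 ≤ 1 → met
8. maintenance log present → met
Not met: 2, 3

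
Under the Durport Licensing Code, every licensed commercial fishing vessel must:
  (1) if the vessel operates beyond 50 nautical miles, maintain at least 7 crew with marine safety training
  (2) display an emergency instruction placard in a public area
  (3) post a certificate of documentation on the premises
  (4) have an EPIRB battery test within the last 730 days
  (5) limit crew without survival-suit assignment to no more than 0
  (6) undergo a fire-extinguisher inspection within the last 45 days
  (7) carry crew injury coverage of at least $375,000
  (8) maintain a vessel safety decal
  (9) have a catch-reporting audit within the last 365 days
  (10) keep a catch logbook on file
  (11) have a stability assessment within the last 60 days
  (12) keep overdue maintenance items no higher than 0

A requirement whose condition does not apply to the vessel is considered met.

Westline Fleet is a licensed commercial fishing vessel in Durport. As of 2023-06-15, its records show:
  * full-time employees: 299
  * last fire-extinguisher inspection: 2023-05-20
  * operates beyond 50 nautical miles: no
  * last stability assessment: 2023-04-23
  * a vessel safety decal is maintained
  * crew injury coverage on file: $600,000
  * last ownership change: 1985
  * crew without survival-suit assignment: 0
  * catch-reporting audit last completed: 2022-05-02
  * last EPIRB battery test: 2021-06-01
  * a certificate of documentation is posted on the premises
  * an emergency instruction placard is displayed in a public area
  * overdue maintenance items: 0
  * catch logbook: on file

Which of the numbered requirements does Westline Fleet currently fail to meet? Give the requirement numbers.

4, 9

1. condition 'operates beyond 50 nautical miles' does not hold → requirement n/a → met
2. emergency instruction placard present → met
3. certificate of documentation present → met
4. EPIRB battery test 744 days ago vs limit 730 → not met
5. crew without survival-suit assignment 0 ≤ 0 → met
6. fire-extinguisher inspection 26 days ago vs limit 45 → met
7. crew injury coverage $600,000 ≥ $375,000 → met
8. vessel safety decal present → met
9. catch-reporting audit 409 days ago vs limit 365 → not met
10. catch logbook present → met
11. stability assessment 53 days ago vs limit 60 → met
12. overdue maintenance items 0 ≤ 0 → met
Not met: 4, 9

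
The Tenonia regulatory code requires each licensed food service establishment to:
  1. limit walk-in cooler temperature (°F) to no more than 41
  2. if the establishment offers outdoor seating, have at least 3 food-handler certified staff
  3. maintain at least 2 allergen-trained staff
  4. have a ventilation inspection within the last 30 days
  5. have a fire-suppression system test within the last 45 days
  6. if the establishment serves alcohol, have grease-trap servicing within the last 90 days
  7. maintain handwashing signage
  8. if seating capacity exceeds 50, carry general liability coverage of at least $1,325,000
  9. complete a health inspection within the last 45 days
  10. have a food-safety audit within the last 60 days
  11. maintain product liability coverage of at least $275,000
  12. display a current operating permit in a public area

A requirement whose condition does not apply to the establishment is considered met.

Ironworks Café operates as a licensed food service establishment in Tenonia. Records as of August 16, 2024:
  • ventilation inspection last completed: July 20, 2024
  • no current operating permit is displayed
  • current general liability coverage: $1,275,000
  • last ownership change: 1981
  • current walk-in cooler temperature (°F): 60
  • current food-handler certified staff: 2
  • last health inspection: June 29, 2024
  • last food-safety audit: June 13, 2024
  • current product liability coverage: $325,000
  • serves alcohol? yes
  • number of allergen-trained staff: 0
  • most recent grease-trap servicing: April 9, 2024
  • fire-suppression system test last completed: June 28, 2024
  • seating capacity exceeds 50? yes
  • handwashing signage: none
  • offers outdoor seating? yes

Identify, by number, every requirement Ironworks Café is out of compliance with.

1, 2, 3, 5, 6, 7, 8, 9, 10, 12

1. walk-in cooler temperature (°F) 60 > 41 → not met
2. condition 'offers outdoor seating' holds; food-handler certified staff 2 < 3 → not met
3. allergen-trained staff 0 < 2 → not met
4. ventilation inspection 27 days ago vs limit 30 → met
5. fire-suppression system test 49 days ago vs limit 45 → not met
6. condition 'serves alcohol' holds; grease-trap servicing 129 days ago vs limit 90 → not met
7. handwashing signage absent → not met
8. condition 'seating capacity exceeds 50' holds; general liability coverage $1,275,000 < $1,325,000 → not met
9. health inspection 48 days ago vs limit 45 → not met
10. food-safety audit 64 days ago vs limit 60 → not met
11. product liability coverage $325,000 ≥ $275,000 → met
12. current operating permit absent → not met
Not met: 1, 2, 3, 5, 6, 7, 8, 9, 10, 12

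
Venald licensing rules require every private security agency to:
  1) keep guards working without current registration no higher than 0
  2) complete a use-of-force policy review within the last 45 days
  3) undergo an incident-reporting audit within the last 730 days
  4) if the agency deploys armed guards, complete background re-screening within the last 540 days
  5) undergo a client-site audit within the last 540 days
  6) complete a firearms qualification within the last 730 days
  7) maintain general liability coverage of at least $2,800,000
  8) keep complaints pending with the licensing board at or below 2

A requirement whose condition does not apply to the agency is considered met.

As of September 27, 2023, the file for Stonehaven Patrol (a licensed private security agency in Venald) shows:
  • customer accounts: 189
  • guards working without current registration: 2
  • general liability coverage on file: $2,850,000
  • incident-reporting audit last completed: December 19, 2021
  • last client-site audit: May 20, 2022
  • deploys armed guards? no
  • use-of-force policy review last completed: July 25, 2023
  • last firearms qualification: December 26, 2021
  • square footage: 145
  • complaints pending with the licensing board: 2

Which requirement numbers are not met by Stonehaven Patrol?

1, 2

1. guards working without current registration 2 > 0 → not met
2. use-of-force policy review 64 days ago vs limit 45 → not met
3. incident-reporting audit 647 days ago vs limit 730 → met
4. condition 'deploys armed guards' does not hold → requirement n/a → met
5. client-site audit 495 days ago vs limit 540 → met
6. firearms qualification 640 days ago vs limit 730 → met
7. general liability coverage $2,850,000 ≥ $2,800,000 → met
8. complaints pending with the licensing board 2 ≤ 2 → met
Not met: 1, 2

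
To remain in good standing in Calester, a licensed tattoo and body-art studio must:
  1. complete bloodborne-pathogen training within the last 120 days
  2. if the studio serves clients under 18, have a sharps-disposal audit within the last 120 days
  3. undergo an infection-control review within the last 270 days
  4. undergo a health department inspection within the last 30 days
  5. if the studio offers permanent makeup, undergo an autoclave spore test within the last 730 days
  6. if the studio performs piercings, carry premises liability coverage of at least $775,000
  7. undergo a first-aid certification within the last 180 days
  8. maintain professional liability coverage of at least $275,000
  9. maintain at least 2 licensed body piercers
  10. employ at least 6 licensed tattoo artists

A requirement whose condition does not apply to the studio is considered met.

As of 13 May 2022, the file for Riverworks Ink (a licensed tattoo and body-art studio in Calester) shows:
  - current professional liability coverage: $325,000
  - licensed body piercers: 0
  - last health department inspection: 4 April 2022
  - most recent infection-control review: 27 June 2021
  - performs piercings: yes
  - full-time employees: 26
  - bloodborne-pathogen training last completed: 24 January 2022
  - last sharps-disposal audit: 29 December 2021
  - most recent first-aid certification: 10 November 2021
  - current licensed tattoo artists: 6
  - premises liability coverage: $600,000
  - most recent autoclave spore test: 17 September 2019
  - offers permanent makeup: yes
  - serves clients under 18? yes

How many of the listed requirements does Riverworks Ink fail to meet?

7

1. bloodborne-pathogen training 109 days ago vs limit 120 → met
2. condition 'serves clients under 18' holds; sharps-disposal audit 135 days ago vs limit 120 → not met
3. infection-control review 320 days ago vs limit 270 → not met
4. health department inspection 39 days ago vs limit 30 → not met
5. condition 'offers permanent makeup' holds; autoclave spore test 969 days ago vs limit 730 → not met
6. condition 'performs piercings' holds; premises liability coverage $600,000 < $775,000 → not met
7. first-aid certification 184 days ago vs limit 180 → not met
8. professional liability coverage $325,000 ≥ $275,000 → met
9. licensed body piercers 0 < 2 → not met
10. licensed tattoo artists 6 ≥ 6 → met
Not met: 7 of 10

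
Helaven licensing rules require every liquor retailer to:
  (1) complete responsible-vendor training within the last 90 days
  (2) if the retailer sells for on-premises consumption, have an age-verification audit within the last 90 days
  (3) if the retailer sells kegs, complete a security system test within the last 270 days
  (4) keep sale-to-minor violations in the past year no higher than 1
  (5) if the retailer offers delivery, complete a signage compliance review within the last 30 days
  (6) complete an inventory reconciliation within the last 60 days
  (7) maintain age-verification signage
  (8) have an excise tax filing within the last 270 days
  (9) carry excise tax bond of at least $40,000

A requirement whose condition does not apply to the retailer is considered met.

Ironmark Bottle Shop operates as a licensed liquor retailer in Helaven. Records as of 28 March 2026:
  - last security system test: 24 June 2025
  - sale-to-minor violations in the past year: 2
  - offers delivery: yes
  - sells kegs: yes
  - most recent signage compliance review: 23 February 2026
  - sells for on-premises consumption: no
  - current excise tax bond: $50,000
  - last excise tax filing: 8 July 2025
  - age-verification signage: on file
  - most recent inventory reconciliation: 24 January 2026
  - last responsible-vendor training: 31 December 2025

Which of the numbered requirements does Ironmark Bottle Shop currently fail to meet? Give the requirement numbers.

3, 4, 5, 6

1. responsible-vendor training 87 days ago vs limit 90 → met
2. condition 'sells for on-premises consumption' does not hold → requirement n/a → met
3. condition 'sells kegs' holds; security system test 277 days ago vs limit 270 → not met
4. sale-to-minor violations in the past year 2 > 1 → not met
5. condition 'offers delivery' holds; signage compliance review 33 days ago vs limit 30 → not met
6. inventory reconciliation 63 days ago vs limit 60 → not met
7. age-verification signage present → met
8. excise tax filing 263 days ago vs limit 270 → met
9. excise tax bond $50,000 ≥ $40,000 → met
Not met: 3, 4, 5, 6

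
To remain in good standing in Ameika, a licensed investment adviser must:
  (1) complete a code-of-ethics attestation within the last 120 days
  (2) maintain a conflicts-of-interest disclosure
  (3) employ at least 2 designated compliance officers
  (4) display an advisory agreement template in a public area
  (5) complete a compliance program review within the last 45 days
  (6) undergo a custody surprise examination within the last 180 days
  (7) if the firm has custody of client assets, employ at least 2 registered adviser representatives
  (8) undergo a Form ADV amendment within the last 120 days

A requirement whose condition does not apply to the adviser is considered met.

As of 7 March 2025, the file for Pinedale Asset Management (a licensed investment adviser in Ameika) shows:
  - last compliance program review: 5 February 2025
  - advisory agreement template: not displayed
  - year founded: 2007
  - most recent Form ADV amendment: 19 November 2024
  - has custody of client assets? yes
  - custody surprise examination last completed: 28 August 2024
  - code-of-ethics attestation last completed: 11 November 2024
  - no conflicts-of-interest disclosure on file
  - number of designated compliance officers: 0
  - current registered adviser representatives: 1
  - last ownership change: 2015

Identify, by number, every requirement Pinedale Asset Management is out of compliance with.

2, 3, 4, 6, 7

1. code-of-ethics attestation 116 days ago vs limit 120 → met
2. conflicts-of-interest disclosure absent → not met
3. designated compliance officers 0 < 2 → not met
4. advisory agreement template absent → not met
5. compliance program review 30 days ago vs limit 45 → met
6. custody surprise examination 191 days ago vs limit 180 → not met
7. condition 'has custody of client assets' holds; registered adviser representatives 1 < 2 → not met
8. Form ADV amendment 108 days ago vs limit 120 → met
Not met: 2, 3, 4, 6, 7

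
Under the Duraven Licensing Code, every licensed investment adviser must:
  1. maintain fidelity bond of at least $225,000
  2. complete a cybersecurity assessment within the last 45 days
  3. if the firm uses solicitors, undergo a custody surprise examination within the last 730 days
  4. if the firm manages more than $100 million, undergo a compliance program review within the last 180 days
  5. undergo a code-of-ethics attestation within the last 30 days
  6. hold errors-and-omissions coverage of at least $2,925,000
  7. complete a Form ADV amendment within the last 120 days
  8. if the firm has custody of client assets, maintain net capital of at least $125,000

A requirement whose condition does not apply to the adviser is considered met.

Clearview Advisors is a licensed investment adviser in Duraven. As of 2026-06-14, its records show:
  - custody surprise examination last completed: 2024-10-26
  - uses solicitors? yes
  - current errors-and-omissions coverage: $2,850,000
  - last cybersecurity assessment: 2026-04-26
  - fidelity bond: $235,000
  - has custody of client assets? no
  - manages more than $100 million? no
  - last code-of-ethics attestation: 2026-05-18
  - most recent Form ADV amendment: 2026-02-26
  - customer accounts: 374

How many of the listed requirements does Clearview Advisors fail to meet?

1. fidelity bond $235,000 ≥ $225,000 → met
2. cybersecurity assessment 49 days ago vs limit 45 → not met
3. condition 'uses solicitors' holds; custody surprise examination 596 days ago vs limit 730 → met
4. condition 'manages more than $100 million' does not hold → requirement n/a → met
5. code-of-ethics attestation 27 days ago vs limit 30 → met
6. errors-and-omissions coverage $2,850,000 < $2,925,000 → not met
7. Form ADV amendment 108 days ago vs limit 120 → met
8. condition 'has custody of client assets' does not hold → requirement n/a → met
Not met: 2 of 8

2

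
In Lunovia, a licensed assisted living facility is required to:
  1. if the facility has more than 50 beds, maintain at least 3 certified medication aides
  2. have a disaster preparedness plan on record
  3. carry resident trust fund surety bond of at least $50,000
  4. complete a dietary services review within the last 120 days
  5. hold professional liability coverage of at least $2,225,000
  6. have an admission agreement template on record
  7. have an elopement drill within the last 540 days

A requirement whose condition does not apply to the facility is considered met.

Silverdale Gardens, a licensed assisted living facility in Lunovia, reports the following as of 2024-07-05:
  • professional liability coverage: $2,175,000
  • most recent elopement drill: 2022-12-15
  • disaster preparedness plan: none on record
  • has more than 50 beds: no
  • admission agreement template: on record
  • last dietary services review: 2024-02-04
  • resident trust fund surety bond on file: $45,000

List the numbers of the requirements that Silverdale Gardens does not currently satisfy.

1. condition 'has more than 50 beds' does not hold → requirement n/a → met
2. disaster preparedness plan absent → not met
3. resident trust fund surety bond $45,000 < $50,000 → not met
4. dietary services review 152 days ago vs limit 120 → not met
5. professional liability coverage $2,175,000 < $2,225,000 → not met
6. admission agreement template present → met
7. elopement drill 568 days ago vs limit 540 → not met
Not met: 2, 3, 4, 5, 7

2, 3, 4, 5, 7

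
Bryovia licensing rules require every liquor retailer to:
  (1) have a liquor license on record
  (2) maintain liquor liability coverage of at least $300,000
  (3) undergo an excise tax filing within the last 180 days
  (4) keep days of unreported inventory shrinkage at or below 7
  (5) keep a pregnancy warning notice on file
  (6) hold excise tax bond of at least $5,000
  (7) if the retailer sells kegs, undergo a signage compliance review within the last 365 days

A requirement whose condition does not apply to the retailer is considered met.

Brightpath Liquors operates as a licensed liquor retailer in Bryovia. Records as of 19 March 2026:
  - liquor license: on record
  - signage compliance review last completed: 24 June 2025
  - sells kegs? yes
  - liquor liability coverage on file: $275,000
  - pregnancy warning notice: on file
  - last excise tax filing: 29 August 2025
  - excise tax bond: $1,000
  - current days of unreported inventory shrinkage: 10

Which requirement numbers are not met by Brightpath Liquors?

2, 3, 4, 6

1. liquor license present → met
2. liquor liability coverage $275,000 < $300,000 → not met
3. excise tax filing 202 days ago vs limit 180 → not met
4. days of unreported inventory shrinkage 10 > 7 → not met
5. pregnancy warning notice present → met
6. excise tax bond $1,000 < $5,000 → not met
7. condition 'sells kegs' holds; signage compliance review 268 days ago vs limit 365 → met
Not met: 2, 3, 4, 6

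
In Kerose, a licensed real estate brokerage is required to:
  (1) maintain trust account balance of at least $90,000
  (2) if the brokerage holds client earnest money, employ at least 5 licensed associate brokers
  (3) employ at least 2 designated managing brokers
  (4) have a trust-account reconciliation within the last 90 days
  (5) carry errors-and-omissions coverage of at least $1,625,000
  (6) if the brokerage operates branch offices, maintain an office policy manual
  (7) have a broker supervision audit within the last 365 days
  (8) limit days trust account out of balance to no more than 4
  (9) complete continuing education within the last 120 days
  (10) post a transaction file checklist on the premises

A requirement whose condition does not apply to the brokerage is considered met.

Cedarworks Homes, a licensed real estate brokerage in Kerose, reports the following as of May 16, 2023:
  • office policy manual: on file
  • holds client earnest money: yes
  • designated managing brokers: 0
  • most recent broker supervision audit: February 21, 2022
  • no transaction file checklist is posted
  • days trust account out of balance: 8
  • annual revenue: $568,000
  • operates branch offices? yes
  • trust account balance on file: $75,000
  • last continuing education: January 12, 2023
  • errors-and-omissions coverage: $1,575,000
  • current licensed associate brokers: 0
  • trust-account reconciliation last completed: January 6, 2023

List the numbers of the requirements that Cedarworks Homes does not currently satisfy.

1, 2, 3, 4, 5, 7, 8, 9, 10

1. trust account balance $75,000 < $90,000 → not met
2. condition 'holds client earnest money' holds; licensed associate brokers 0 < 5 → not met
3. designated managing brokers 0 < 2 → not met
4. trust-account reconciliation 130 days ago vs limit 90 → not met
5. errors-and-omissions coverage $1,575,000 < $1,625,000 → not met
6. condition 'operates branch offices' holds; office policy manual present → met
7. broker supervision audit 449 days ago vs limit 365 → not met
8. days trust account out of balance 8 > 4 → not met
9. continuing education 124 days ago vs limit 120 → not met
10. transaction file checklist absent → not met
Not met: 1, 2, 3, 4, 5, 7, 8, 9, 10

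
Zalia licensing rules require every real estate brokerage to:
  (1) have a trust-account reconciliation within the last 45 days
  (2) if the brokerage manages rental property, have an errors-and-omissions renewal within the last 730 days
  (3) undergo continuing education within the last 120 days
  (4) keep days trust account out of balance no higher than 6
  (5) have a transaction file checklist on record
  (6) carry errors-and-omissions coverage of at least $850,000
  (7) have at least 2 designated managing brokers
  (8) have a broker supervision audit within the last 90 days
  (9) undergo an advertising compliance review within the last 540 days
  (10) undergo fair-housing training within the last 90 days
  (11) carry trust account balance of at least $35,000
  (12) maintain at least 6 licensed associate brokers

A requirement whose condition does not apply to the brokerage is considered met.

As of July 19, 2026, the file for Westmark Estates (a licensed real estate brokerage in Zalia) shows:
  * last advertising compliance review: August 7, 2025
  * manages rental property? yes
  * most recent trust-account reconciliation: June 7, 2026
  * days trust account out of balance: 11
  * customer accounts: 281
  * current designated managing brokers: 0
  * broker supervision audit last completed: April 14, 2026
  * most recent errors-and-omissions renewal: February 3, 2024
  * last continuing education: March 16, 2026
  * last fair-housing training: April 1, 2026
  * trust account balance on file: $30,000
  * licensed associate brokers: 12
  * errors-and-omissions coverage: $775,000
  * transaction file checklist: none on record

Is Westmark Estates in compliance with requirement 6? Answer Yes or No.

No

6. errors-and-omissions coverage $775,000 < $850,000 → not met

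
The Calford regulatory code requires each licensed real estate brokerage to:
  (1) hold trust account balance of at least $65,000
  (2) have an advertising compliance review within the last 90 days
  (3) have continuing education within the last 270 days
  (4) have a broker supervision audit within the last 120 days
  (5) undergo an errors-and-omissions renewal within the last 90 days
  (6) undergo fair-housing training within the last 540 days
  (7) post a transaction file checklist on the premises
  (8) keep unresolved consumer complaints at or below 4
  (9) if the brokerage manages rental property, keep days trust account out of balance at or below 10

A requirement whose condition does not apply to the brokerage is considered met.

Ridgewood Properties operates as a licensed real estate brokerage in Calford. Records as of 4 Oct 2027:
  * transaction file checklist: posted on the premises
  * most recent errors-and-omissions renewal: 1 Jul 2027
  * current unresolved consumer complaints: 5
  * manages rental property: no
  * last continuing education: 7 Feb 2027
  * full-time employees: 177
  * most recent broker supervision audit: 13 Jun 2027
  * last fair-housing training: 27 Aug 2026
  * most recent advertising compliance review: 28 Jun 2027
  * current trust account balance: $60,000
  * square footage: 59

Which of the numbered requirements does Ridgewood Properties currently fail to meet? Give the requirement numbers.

1, 2, 5, 8

1. trust account balance $60,000 < $65,000 → not met
2. advertising compliance review 98 days ago vs limit 90 → not met
3. continuing education 239 days ago vs limit 270 → met
4. broker supervision audit 113 days ago vs limit 120 → met
5. errors-and-omissions renewal 95 days ago vs limit 90 → not met
6. fair-housing training 403 days ago vs limit 540 → met
7. transaction file checklist present → met
8. unresolved consumer complaints 5 > 4 → not met
9. condition 'manages rental property' does not hold → requirement n/a → met
Not met: 1, 2, 5, 8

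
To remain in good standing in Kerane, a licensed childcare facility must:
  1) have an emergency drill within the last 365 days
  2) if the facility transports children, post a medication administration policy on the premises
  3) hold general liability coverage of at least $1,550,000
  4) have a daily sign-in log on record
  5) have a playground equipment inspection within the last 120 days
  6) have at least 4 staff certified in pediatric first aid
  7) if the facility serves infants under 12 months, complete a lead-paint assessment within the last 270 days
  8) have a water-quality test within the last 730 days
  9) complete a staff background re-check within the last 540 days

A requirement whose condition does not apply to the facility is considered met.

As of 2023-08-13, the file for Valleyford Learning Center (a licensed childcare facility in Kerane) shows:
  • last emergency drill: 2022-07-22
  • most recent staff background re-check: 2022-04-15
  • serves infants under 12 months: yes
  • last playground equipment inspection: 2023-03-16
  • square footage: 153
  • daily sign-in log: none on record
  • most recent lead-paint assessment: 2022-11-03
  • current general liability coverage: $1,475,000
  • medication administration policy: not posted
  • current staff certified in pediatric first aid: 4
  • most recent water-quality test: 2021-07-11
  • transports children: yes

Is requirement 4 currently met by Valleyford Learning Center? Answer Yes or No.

No

4. daily sign-in log absent → not met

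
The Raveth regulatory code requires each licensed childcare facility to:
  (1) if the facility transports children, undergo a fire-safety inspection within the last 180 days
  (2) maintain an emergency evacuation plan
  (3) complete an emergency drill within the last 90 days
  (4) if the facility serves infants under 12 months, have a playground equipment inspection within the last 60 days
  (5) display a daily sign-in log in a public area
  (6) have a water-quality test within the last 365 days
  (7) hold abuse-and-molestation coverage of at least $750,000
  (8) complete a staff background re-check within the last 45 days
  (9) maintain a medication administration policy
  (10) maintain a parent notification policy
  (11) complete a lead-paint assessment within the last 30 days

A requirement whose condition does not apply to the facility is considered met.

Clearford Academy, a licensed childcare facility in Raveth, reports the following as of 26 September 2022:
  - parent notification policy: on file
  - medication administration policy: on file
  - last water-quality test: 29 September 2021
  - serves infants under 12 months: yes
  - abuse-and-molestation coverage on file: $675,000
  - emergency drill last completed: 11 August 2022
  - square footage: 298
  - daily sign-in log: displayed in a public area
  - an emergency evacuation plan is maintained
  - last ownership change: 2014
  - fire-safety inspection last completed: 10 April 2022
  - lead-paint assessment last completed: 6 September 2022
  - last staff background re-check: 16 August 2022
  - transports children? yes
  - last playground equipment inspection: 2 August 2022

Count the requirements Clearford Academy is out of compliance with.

1

1. condition 'transports children' holds; fire-safety inspection 169 days ago vs limit 180 → met
2. emergency evacuation plan present → met
3. emergency drill 46 days ago vs limit 90 → met
4. condition 'serves infants under 12 months' holds; playground equipment inspection 55 days ago vs limit 60 → met
5. daily sign-in log present → met
6. water-quality test 362 days ago vs limit 365 → met
7. abuse-and-molestation coverage $675,000 < $750,000 → not met
8. staff background re-check 41 days ago vs limit 45 → met
9. medication administration policy present → met
10. parent notification policy present → met
11. lead-paint assessment 20 days ago vs limit 30 → met
Not met: 1 of 11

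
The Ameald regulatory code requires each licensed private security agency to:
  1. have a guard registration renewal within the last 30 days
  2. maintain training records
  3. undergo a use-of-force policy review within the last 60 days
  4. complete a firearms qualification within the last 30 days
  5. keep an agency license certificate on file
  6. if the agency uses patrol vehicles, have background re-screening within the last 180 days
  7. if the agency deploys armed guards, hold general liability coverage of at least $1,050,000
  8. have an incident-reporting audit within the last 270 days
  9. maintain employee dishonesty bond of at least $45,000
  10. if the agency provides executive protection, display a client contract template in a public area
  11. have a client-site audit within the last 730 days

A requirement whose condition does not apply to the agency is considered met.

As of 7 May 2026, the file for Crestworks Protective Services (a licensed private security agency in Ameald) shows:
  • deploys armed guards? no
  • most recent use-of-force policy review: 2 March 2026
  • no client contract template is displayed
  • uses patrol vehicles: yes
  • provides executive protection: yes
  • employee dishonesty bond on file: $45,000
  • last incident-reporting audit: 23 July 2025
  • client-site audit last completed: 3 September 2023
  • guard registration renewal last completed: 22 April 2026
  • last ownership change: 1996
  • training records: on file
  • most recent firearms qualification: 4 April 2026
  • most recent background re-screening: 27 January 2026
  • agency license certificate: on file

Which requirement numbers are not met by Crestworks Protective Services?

1. guard registration renewal 15 days ago vs limit 30 → met
2. training records present → met
3. use-of-force policy review 66 days ago vs limit 60 → not met
4. firearms qualification 33 days ago vs limit 30 → not met
5. agency license certificate present → met
6. condition 'uses patrol vehicles' holds; background re-screening 100 days ago vs limit 180 → met
7. condition 'deploys armed guards' does not hold → requirement n/a → met
8. incident-reporting audit 288 days ago vs limit 270 → not met
9. employee dishonesty bond $45,000 ≥ $45,000 → met
10. condition 'provides executive protection' holds; client contract template absent → not met
11. client-site audit 977 days ago vs limit 730 → not met
Not met: 3, 4, 8, 10, 11

3, 4, 8, 10, 11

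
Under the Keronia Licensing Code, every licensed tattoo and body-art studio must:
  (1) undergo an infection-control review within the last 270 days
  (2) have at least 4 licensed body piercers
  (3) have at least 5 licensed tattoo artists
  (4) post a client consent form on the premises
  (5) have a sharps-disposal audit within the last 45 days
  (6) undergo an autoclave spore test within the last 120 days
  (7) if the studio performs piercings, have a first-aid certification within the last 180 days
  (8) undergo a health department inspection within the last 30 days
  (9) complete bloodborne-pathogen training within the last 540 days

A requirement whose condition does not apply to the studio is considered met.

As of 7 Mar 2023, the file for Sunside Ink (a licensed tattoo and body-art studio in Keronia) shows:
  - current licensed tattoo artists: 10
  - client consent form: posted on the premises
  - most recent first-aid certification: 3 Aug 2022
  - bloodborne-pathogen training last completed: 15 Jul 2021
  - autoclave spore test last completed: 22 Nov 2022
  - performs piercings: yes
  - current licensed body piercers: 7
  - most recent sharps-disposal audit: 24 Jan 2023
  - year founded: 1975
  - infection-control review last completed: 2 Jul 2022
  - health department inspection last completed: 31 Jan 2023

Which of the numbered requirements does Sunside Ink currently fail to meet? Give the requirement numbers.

1. infection-control review 248 days ago vs limit 270 → met
2. licensed body piercers 7 ≥ 4 → met
3. licensed tattoo artists 10 ≥ 5 → met
4. client consent form present → met
5. sharps-disposal audit 42 days ago vs limit 45 → met
6. autoclave spore test 105 days ago vs limit 120 → met
7. condition 'performs piercings' holds; first-aid certification 216 days ago vs limit 180 → not met
8. health department inspection 35 days ago vs limit 30 → not met
9. bloodborne-pathogen training 600 days ago vs limit 540 → not met
Not met: 7, 8, 9

7, 8, 9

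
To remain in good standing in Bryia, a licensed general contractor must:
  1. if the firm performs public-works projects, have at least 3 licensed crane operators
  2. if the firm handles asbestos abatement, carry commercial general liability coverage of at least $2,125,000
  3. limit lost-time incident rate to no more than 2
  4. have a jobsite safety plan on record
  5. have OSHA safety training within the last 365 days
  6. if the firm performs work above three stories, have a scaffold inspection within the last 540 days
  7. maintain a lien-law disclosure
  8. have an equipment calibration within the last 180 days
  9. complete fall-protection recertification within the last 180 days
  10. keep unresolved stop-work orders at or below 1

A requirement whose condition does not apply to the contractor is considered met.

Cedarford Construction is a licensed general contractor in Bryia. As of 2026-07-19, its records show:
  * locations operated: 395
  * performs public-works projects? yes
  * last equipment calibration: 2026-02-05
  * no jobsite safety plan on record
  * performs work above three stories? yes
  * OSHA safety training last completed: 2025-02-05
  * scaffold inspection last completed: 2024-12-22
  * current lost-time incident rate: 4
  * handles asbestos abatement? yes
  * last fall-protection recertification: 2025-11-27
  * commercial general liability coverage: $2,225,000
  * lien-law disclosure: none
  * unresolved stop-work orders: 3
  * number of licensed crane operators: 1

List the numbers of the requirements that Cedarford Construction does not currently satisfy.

1. condition 'performs public-works projects' holds; licensed crane operators 1 < 3 → not met
2. condition 'handles asbestos abatement' holds; commercial general liability coverage $2,225,000 ≥ $2,125,000 → met
3. lost-time incident rate 4 > 2 → not met
4. jobsite safety plan absent → not met
5. OSHA safety training 529 days ago vs limit 365 → not met
6. condition 'performs work above three stories' holds; scaffold inspection 574 days ago vs limit 540 → not met
7. lien-law disclosure absent → not met
8. equipment calibration 164 days ago vs limit 180 → met
9. fall-protection recertification 234 days ago vs limit 180 → not met
10. unresolved stop-work orders 3 > 1 → not met
Not met: 1, 3, 4, 5, 6, 7, 9, 10

1, 3, 4, 5, 6, 7, 9, 10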